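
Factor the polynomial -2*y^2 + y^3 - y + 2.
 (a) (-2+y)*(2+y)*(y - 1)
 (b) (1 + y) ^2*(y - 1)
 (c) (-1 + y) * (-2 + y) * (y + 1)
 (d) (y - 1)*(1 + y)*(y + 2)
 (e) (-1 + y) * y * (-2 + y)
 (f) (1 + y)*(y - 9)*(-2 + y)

We need to factor -2*y^2 + y^3 - y + 2.
The factored form is (-1 + y) * (-2 + y) * (y + 1).
c) (-1 + y) * (-2 + y) * (y + 1)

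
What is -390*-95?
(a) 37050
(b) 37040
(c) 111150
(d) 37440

-390 * -95 = 37050
a) 37050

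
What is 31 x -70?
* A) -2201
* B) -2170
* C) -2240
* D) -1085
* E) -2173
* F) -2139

31 * -70 = -2170
B) -2170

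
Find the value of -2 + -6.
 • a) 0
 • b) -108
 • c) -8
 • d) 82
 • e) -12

-2 + -6 = -8
c) -8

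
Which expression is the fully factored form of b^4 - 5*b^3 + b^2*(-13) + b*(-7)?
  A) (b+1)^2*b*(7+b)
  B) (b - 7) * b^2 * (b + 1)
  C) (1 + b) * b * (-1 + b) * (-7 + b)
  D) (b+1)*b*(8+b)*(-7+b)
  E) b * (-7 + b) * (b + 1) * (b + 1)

We need to factor b^4 - 5*b^3 + b^2*(-13) + b*(-7).
The factored form is b * (-7 + b) * (b + 1) * (b + 1).
E) b * (-7 + b) * (b + 1) * (b + 1)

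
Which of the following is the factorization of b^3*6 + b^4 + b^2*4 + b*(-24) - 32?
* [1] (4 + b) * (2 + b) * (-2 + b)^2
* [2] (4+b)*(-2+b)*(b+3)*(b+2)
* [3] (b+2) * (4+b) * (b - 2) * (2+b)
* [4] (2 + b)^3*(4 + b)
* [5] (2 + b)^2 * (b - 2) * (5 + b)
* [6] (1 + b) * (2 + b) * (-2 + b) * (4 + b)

We need to factor b^3*6 + b^4 + b^2*4 + b*(-24) - 32.
The factored form is (b+2) * (4+b) * (b - 2) * (2+b).
3) (b+2) * (4+b) * (b - 2) * (2+b)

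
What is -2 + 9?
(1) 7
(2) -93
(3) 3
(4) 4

-2 + 9 = 7
1) 7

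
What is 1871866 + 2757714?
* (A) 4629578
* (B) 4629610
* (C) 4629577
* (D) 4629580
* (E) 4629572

1871866 + 2757714 = 4629580
D) 4629580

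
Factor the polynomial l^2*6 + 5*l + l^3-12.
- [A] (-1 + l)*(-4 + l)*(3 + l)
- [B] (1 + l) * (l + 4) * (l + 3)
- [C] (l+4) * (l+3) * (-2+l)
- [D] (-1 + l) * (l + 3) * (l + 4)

We need to factor l^2*6 + 5*l + l^3-12.
The factored form is (-1 + l) * (l + 3) * (l + 4).
D) (-1 + l) * (l + 3) * (l + 4)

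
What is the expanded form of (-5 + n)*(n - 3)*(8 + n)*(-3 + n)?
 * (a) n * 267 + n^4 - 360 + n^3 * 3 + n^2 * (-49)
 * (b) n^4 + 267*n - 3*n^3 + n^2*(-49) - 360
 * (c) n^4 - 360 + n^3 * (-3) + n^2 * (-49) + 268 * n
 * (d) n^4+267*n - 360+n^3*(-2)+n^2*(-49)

Expanding (-5 + n)*(n - 3)*(8 + n)*(-3 + n):
= n^4 + 267*n - 3*n^3 + n^2*(-49) - 360
b) n^4 + 267*n - 3*n^3 + n^2*(-49) - 360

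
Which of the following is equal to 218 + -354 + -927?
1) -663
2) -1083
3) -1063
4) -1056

First: 218 + -354 = -136
Then: -136 + -927 = -1063
3) -1063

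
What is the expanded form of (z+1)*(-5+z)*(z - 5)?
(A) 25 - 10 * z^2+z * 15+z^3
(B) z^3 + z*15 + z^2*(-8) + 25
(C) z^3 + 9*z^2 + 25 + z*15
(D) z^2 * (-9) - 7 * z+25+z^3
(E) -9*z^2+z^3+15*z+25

Expanding (z+1)*(-5+z)*(z - 5):
= -9*z^2+z^3+15*z+25
E) -9*z^2+z^3+15*z+25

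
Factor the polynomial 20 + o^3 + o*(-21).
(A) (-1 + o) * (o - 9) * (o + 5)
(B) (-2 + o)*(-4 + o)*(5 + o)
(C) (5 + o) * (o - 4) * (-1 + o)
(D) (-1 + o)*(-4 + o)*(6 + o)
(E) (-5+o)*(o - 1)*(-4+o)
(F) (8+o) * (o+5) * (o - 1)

We need to factor 20 + o^3 + o*(-21).
The factored form is (5 + o) * (o - 4) * (-1 + o).
C) (5 + o) * (o - 4) * (-1 + o)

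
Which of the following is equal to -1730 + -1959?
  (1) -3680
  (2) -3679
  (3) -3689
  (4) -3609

-1730 + -1959 = -3689
3) -3689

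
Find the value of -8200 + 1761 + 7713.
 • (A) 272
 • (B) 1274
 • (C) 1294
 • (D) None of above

First: -8200 + 1761 = -6439
Then: -6439 + 7713 = 1274
B) 1274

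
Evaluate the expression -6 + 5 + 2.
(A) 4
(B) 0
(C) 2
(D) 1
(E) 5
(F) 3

First: -6 + 5 = -1
Then: -1 + 2 = 1
D) 1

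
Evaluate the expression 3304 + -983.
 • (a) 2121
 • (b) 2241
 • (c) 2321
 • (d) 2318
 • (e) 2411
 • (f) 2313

3304 + -983 = 2321
c) 2321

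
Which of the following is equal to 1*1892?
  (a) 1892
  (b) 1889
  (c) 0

1 * 1892 = 1892
a) 1892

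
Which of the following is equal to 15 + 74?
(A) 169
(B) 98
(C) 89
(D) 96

15 + 74 = 89
C) 89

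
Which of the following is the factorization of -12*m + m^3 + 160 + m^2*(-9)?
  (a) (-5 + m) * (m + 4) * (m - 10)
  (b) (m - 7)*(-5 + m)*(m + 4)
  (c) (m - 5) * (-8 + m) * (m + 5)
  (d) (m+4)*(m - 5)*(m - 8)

We need to factor -12*m + m^3 + 160 + m^2*(-9).
The factored form is (m+4)*(m - 5)*(m - 8).
d) (m+4)*(m - 5)*(m - 8)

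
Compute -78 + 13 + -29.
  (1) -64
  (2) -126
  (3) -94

First: -78 + 13 = -65
Then: -65 + -29 = -94
3) -94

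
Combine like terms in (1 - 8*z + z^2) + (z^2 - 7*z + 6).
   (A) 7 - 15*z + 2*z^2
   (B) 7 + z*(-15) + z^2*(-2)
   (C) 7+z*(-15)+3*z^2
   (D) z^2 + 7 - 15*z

Adding the polynomials and combining like terms:
(1 - 8*z + z^2) + (z^2 - 7*z + 6)
= 7 - 15*z + 2*z^2
A) 7 - 15*z + 2*z^2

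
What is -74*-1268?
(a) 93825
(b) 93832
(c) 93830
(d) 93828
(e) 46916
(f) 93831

-74 * -1268 = 93832
b) 93832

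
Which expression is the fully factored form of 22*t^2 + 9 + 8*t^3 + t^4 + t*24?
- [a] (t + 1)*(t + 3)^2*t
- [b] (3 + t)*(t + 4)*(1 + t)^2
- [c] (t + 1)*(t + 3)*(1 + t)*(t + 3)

We need to factor 22*t^2 + 9 + 8*t^3 + t^4 + t*24.
The factored form is (t + 1)*(t + 3)*(1 + t)*(t + 3).
c) (t + 1)*(t + 3)*(1 + t)*(t + 3)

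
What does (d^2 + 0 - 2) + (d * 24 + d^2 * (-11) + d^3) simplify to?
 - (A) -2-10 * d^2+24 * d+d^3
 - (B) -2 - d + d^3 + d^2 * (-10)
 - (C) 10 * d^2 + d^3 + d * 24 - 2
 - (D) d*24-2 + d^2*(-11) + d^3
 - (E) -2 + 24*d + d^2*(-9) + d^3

Adding the polynomials and combining like terms:
(d^2 + 0 - 2) + (d*24 + d^2*(-11) + d^3)
= -2-10 * d^2+24 * d+d^3
A) -2-10 * d^2+24 * d+d^3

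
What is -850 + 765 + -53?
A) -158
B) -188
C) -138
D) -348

First: -850 + 765 = -85
Then: -85 + -53 = -138
C) -138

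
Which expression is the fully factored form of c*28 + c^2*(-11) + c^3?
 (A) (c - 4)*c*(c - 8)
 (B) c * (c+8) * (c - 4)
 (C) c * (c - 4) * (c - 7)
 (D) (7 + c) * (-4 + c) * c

We need to factor c*28 + c^2*(-11) + c^3.
The factored form is c * (c - 4) * (c - 7).
C) c * (c - 4) * (c - 7)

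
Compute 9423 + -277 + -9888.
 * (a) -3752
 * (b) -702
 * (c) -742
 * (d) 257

First: 9423 + -277 = 9146
Then: 9146 + -9888 = -742
c) -742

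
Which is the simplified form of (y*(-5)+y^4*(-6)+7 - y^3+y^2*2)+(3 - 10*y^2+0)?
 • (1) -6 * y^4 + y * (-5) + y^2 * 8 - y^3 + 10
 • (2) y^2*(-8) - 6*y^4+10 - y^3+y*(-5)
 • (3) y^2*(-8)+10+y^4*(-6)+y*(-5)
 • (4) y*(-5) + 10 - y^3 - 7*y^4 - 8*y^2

Adding the polynomials and combining like terms:
(y*(-5) + y^4*(-6) + 7 - y^3 + y^2*2) + (3 - 10*y^2 + 0)
= y^2*(-8) - 6*y^4+10 - y^3+y*(-5)
2) y^2*(-8) - 6*y^4+10 - y^3+y*(-5)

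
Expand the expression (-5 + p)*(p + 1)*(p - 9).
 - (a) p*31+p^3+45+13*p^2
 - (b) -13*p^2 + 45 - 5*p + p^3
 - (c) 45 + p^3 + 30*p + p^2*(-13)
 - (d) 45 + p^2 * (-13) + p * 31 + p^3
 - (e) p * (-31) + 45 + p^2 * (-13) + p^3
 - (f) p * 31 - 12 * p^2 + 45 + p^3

Expanding (-5 + p)*(p + 1)*(p - 9):
= 45 + p^2 * (-13) + p * 31 + p^3
d) 45 + p^2 * (-13) + p * 31 + p^3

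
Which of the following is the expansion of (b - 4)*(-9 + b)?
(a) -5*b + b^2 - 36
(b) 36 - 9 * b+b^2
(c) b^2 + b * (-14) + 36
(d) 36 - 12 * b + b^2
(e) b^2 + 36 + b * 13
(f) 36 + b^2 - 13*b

Expanding (b - 4)*(-9 + b):
= 36 + b^2 - 13*b
f) 36 + b^2 - 13*b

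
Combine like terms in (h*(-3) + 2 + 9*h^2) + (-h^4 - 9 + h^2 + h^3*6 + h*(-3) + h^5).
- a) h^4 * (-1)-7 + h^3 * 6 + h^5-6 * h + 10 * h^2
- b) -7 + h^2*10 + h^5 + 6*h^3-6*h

Adding the polynomials and combining like terms:
(h*(-3) + 2 + 9*h^2) + (-h^4 - 9 + h^2 + h^3*6 + h*(-3) + h^5)
= h^4 * (-1)-7 + h^3 * 6 + h^5-6 * h + 10 * h^2
a) h^4 * (-1)-7 + h^3 * 6 + h^5-6 * h + 10 * h^2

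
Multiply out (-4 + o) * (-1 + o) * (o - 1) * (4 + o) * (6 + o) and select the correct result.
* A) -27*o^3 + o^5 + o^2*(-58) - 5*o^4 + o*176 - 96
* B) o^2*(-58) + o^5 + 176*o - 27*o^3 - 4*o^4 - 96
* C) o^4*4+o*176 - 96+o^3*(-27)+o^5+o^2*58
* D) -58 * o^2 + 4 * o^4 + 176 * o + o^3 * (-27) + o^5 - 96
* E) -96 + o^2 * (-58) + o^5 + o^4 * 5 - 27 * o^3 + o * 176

Expanding (-4 + o) * (-1 + o) * (o - 1) * (4 + o) * (6 + o):
= -58 * o^2 + 4 * o^4 + 176 * o + o^3 * (-27) + o^5 - 96
D) -58 * o^2 + 4 * o^4 + 176 * o + o^3 * (-27) + o^5 - 96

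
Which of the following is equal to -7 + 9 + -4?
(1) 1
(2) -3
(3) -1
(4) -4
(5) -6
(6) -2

First: -7 + 9 = 2
Then: 2 + -4 = -2
6) -2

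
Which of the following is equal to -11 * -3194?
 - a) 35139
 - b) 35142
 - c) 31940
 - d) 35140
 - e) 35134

-11 * -3194 = 35134
e) 35134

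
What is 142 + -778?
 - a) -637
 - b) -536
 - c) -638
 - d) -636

142 + -778 = -636
d) -636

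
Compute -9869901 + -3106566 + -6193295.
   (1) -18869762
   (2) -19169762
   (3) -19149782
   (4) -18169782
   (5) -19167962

First: -9869901 + -3106566 = -12976467
Then: -12976467 + -6193295 = -19169762
2) -19169762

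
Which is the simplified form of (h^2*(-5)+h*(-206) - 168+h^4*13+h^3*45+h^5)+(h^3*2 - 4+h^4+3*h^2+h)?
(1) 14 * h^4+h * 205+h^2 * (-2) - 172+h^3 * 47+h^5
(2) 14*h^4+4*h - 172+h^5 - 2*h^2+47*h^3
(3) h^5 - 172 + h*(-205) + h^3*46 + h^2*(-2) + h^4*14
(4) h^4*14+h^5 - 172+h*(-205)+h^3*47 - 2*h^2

Adding the polynomials and combining like terms:
(h^2*(-5) + h*(-206) - 168 + h^4*13 + h^3*45 + h^5) + (h^3*2 - 4 + h^4 + 3*h^2 + h)
= h^4*14+h^5 - 172+h*(-205)+h^3*47 - 2*h^2
4) h^4*14+h^5 - 172+h*(-205)+h^3*47 - 2*h^2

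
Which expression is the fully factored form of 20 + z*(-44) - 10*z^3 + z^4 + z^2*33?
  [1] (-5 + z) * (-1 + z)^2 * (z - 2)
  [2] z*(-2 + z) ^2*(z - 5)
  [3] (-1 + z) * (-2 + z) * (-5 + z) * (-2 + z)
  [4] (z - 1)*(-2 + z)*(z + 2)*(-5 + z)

We need to factor 20 + z*(-44) - 10*z^3 + z^4 + z^2*33.
The factored form is (-1 + z) * (-2 + z) * (-5 + z) * (-2 + z).
3) (-1 + z) * (-2 + z) * (-5 + z) * (-2 + z)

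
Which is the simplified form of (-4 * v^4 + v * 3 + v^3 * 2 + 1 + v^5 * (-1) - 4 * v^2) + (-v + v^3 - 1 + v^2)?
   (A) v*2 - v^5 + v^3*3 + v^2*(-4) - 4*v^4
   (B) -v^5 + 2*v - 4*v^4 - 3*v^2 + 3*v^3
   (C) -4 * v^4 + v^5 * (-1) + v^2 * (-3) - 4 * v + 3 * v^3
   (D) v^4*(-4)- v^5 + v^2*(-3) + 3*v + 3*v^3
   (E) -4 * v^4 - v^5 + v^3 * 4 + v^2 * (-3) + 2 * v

Adding the polynomials and combining like terms:
(-4*v^4 + v*3 + v^3*2 + 1 + v^5*(-1) - 4*v^2) + (-v + v^3 - 1 + v^2)
= -v^5 + 2*v - 4*v^4 - 3*v^2 + 3*v^3
B) -v^5 + 2*v - 4*v^4 - 3*v^2 + 3*v^3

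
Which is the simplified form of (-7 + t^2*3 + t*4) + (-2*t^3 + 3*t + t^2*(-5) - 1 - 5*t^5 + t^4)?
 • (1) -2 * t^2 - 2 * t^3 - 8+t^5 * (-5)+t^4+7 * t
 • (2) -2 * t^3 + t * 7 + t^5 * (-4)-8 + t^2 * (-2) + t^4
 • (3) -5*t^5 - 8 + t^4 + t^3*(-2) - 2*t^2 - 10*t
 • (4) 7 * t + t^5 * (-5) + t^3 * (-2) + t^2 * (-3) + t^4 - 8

Adding the polynomials and combining like terms:
(-7 + t^2*3 + t*4) + (-2*t^3 + 3*t + t^2*(-5) - 1 - 5*t^5 + t^4)
= -2 * t^2 - 2 * t^3 - 8+t^5 * (-5)+t^4+7 * t
1) -2 * t^2 - 2 * t^3 - 8+t^5 * (-5)+t^4+7 * t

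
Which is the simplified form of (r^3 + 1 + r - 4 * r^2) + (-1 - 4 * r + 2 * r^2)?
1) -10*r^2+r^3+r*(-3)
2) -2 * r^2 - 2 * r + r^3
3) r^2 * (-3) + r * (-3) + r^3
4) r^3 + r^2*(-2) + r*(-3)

Adding the polynomials and combining like terms:
(r^3 + 1 + r - 4*r^2) + (-1 - 4*r + 2*r^2)
= r^3 + r^2*(-2) + r*(-3)
4) r^3 + r^2*(-2) + r*(-3)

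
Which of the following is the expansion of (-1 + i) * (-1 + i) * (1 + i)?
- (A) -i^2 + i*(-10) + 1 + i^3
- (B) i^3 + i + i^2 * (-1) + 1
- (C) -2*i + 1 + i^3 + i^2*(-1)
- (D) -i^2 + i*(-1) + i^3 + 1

Expanding (-1 + i) * (-1 + i) * (1 + i):
= -i^2 + i*(-1) + i^3 + 1
D) -i^2 + i*(-1) + i^3 + 1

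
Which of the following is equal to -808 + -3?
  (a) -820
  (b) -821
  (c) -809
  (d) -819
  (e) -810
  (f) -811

-808 + -3 = -811
f) -811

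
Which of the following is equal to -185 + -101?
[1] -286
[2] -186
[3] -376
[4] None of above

-185 + -101 = -286
1) -286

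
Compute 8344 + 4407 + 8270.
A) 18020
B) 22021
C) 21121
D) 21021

First: 8344 + 4407 = 12751
Then: 12751 + 8270 = 21021
D) 21021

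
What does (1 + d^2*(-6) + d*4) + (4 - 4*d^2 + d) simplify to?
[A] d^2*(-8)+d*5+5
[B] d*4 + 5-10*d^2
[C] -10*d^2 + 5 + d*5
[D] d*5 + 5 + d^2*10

Adding the polynomials and combining like terms:
(1 + d^2*(-6) + d*4) + (4 - 4*d^2 + d)
= -10*d^2 + 5 + d*5
C) -10*d^2 + 5 + d*5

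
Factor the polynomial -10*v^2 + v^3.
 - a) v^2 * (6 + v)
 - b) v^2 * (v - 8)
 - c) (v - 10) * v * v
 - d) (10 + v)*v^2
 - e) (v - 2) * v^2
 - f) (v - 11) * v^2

We need to factor -10*v^2 + v^3.
The factored form is (v - 10) * v * v.
c) (v - 10) * v * v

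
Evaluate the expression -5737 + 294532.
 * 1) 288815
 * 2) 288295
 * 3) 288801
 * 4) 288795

-5737 + 294532 = 288795
4) 288795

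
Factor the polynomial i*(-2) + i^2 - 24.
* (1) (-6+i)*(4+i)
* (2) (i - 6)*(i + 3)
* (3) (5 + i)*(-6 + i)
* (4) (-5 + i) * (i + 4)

We need to factor i*(-2) + i^2 - 24.
The factored form is (-6+i)*(4+i).
1) (-6+i)*(4+i)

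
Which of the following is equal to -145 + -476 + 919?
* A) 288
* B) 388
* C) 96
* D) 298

First: -145 + -476 = -621
Then: -621 + 919 = 298
D) 298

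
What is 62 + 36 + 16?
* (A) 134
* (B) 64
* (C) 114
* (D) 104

First: 62 + 36 = 98
Then: 98 + 16 = 114
C) 114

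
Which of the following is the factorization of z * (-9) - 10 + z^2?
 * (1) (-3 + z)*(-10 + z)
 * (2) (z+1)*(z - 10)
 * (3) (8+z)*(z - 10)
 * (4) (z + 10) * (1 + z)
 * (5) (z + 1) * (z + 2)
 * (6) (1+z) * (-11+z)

We need to factor z * (-9) - 10 + z^2.
The factored form is (z+1)*(z - 10).
2) (z+1)*(z - 10)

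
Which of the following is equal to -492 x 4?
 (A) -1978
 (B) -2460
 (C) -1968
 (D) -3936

-492 * 4 = -1968
C) -1968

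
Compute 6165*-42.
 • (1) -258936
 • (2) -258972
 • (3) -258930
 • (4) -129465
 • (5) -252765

6165 * -42 = -258930
3) -258930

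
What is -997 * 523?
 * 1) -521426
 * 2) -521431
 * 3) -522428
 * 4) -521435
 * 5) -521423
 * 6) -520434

-997 * 523 = -521431
2) -521431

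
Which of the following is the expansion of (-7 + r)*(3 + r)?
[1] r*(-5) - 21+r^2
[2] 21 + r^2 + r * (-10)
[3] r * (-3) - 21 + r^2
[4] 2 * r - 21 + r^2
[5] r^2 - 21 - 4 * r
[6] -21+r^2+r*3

Expanding (-7 + r)*(3 + r):
= r^2 - 21 - 4 * r
5) r^2 - 21 - 4 * r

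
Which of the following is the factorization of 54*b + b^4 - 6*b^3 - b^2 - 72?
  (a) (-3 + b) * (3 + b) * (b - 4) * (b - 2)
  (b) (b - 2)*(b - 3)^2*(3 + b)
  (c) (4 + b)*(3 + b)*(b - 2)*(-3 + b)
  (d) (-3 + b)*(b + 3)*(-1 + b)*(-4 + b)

We need to factor 54*b + b^4 - 6*b^3 - b^2 - 72.
The factored form is (-3 + b) * (3 + b) * (b - 4) * (b - 2).
a) (-3 + b) * (3 + b) * (b - 4) * (b - 2)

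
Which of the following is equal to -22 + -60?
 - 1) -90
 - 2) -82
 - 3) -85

-22 + -60 = -82
2) -82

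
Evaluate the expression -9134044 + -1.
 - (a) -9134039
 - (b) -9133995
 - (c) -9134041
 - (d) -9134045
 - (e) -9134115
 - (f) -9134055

-9134044 + -1 = -9134045
d) -9134045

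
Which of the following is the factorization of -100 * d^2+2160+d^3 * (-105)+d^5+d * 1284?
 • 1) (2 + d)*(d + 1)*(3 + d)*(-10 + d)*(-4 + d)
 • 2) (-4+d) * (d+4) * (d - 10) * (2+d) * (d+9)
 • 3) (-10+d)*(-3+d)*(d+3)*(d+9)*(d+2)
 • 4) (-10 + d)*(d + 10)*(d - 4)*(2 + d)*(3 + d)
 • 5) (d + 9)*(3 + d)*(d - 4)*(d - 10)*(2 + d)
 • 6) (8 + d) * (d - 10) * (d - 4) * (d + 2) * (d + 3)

We need to factor -100 * d^2+2160+d^3 * (-105)+d^5+d * 1284.
The factored form is (d + 9)*(3 + d)*(d - 4)*(d - 10)*(2 + d).
5) (d + 9)*(3 + d)*(d - 4)*(d - 10)*(2 + d)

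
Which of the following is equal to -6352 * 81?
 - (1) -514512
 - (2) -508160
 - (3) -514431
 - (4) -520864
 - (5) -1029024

-6352 * 81 = -514512
1) -514512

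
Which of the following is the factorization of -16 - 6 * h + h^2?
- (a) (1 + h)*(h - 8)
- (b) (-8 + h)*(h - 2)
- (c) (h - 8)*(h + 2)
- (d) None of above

We need to factor -16 - 6 * h + h^2.
The factored form is (h - 8)*(h + 2).
c) (h - 8)*(h + 2)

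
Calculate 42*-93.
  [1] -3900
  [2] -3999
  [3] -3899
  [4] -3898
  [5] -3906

42 * -93 = -3906
5) -3906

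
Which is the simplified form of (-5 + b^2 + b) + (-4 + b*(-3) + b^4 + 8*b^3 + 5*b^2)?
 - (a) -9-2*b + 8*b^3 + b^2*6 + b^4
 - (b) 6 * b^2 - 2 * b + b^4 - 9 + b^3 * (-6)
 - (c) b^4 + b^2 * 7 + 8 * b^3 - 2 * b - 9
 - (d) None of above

Adding the polynomials and combining like terms:
(-5 + b^2 + b) + (-4 + b*(-3) + b^4 + 8*b^3 + 5*b^2)
= -9-2*b + 8*b^3 + b^2*6 + b^4
a) -9-2*b + 8*b^3 + b^2*6 + b^4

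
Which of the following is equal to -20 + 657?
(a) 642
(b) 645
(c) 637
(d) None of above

-20 + 657 = 637
c) 637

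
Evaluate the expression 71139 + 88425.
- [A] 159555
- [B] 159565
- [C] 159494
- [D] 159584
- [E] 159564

71139 + 88425 = 159564
E) 159564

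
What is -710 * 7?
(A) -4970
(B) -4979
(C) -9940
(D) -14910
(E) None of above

-710 * 7 = -4970
A) -4970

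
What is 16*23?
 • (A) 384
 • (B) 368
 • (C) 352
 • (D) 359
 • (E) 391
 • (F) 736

16 * 23 = 368
B) 368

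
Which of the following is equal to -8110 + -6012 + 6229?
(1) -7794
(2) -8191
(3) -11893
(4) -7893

First: -8110 + -6012 = -14122
Then: -14122 + 6229 = -7893
4) -7893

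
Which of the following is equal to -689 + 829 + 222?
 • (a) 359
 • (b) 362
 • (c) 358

First: -689 + 829 = 140
Then: 140 + 222 = 362
b) 362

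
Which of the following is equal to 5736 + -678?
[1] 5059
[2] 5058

5736 + -678 = 5058
2) 5058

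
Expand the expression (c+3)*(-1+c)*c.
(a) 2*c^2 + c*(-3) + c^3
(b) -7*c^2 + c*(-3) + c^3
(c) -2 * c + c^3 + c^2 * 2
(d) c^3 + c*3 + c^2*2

Expanding (c+3)*(-1+c)*c:
= 2*c^2 + c*(-3) + c^3
a) 2*c^2 + c*(-3) + c^3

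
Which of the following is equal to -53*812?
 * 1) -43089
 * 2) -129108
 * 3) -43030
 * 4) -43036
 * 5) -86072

-53 * 812 = -43036
4) -43036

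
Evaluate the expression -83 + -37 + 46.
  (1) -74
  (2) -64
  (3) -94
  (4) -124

First: -83 + -37 = -120
Then: -120 + 46 = -74
1) -74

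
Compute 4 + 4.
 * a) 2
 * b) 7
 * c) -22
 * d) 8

4 + 4 = 8
d) 8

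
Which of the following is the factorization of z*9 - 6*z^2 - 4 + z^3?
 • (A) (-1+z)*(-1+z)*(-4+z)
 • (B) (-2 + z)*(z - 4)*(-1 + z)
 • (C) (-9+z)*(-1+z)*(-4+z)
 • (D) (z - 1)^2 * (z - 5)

We need to factor z*9 - 6*z^2 - 4 + z^3.
The factored form is (-1+z)*(-1+z)*(-4+z).
A) (-1+z)*(-1+z)*(-4+z)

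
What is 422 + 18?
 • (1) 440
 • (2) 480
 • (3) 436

422 + 18 = 440
1) 440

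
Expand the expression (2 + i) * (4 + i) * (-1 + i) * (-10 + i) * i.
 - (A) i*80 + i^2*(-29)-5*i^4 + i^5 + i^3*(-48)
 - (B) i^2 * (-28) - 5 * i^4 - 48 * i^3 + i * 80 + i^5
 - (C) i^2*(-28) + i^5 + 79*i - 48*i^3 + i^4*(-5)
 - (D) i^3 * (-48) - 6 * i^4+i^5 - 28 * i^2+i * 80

Expanding (2 + i) * (4 + i) * (-1 + i) * (-10 + i) * i:
= i^2 * (-28) - 5 * i^4 - 48 * i^3 + i * 80 + i^5
B) i^2 * (-28) - 5 * i^4 - 48 * i^3 + i * 80 + i^5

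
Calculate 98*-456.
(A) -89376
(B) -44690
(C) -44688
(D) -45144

98 * -456 = -44688
C) -44688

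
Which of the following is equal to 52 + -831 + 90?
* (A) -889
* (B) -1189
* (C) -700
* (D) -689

First: 52 + -831 = -779
Then: -779 + 90 = -689
D) -689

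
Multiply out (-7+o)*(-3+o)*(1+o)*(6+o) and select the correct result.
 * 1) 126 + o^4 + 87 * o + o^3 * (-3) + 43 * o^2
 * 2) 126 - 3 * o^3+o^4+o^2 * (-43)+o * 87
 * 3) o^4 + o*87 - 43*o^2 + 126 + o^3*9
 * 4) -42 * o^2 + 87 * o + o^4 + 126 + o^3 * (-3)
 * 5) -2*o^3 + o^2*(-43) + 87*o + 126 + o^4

Expanding (-7+o)*(-3+o)*(1+o)*(6+o):
= 126 - 3 * o^3+o^4+o^2 * (-43)+o * 87
2) 126 - 3 * o^3+o^4+o^2 * (-43)+o * 87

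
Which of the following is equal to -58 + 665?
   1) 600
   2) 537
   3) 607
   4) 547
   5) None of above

-58 + 665 = 607
3) 607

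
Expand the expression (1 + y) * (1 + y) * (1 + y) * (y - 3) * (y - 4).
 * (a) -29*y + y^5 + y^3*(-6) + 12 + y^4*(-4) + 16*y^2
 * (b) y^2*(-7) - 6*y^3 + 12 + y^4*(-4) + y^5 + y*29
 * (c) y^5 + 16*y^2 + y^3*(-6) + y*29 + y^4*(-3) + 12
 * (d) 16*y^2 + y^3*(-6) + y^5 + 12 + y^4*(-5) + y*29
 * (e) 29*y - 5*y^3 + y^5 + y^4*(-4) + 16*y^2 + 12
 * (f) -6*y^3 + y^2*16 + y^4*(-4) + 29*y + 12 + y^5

Expanding (1 + y) * (1 + y) * (1 + y) * (y - 3) * (y - 4):
= -6*y^3 + y^2*16 + y^4*(-4) + 29*y + 12 + y^5
f) -6*y^3 + y^2*16 + y^4*(-4) + 29*y + 12 + y^5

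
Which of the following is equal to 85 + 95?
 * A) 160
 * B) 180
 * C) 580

85 + 95 = 180
B) 180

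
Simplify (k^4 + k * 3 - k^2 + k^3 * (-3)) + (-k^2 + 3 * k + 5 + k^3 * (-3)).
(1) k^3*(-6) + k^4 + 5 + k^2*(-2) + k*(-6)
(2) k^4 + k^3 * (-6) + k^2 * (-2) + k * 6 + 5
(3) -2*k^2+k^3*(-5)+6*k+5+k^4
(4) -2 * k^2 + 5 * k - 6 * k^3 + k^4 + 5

Adding the polynomials and combining like terms:
(k^4 + k*3 - k^2 + k^3*(-3)) + (-k^2 + 3*k + 5 + k^3*(-3))
= k^4 + k^3 * (-6) + k^2 * (-2) + k * 6 + 5
2) k^4 + k^3 * (-6) + k^2 * (-2) + k * 6 + 5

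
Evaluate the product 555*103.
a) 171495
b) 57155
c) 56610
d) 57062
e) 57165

555 * 103 = 57165
e) 57165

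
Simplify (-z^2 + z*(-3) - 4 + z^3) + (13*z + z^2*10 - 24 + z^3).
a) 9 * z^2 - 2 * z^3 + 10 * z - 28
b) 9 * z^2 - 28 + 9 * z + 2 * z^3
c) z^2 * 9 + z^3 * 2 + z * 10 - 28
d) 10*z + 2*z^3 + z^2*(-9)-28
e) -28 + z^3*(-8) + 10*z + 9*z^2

Adding the polynomials and combining like terms:
(-z^2 + z*(-3) - 4 + z^3) + (13*z + z^2*10 - 24 + z^3)
= z^2 * 9 + z^3 * 2 + z * 10 - 28
c) z^2 * 9 + z^3 * 2 + z * 10 - 28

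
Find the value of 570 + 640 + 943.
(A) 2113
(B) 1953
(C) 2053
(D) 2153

First: 570 + 640 = 1210
Then: 1210 + 943 = 2153
D) 2153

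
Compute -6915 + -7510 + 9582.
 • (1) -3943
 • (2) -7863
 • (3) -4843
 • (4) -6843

First: -6915 + -7510 = -14425
Then: -14425 + 9582 = -4843
3) -4843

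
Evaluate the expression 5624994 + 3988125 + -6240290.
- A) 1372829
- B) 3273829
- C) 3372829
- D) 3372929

First: 5624994 + 3988125 = 9613119
Then: 9613119 + -6240290 = 3372829
C) 3372829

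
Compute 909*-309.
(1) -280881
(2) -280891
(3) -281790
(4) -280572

909 * -309 = -280881
1) -280881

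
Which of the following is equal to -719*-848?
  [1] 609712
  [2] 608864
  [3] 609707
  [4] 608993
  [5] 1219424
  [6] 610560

-719 * -848 = 609712
1) 609712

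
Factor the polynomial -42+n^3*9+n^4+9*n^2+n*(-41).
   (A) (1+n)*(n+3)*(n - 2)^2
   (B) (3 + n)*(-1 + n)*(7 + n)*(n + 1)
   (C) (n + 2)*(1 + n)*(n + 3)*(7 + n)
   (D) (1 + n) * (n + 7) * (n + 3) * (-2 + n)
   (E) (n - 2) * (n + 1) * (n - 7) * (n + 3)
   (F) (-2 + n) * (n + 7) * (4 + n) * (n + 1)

We need to factor -42+n^3*9+n^4+9*n^2+n*(-41).
The factored form is (1 + n) * (n + 7) * (n + 3) * (-2 + n).
D) (1 + n) * (n + 7) * (n + 3) * (-2 + n)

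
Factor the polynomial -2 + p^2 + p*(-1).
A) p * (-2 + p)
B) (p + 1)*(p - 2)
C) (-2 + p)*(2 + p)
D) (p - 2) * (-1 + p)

We need to factor -2 + p^2 + p*(-1).
The factored form is (p + 1)*(p - 2).
B) (p + 1)*(p - 2)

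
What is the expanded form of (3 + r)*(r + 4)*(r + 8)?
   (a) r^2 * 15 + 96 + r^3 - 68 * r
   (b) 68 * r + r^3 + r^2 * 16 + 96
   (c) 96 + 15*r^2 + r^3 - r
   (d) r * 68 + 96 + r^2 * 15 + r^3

Expanding (3 + r)*(r + 4)*(r + 8):
= r * 68 + 96 + r^2 * 15 + r^3
d) r * 68 + 96 + r^2 * 15 + r^3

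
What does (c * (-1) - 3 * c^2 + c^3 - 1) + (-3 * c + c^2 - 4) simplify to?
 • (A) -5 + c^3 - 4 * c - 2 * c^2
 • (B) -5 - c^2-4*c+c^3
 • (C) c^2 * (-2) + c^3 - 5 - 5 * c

Adding the polynomials and combining like terms:
(c*(-1) - 3*c^2 + c^3 - 1) + (-3*c + c^2 - 4)
= -5 + c^3 - 4 * c - 2 * c^2
A) -5 + c^3 - 4 * c - 2 * c^2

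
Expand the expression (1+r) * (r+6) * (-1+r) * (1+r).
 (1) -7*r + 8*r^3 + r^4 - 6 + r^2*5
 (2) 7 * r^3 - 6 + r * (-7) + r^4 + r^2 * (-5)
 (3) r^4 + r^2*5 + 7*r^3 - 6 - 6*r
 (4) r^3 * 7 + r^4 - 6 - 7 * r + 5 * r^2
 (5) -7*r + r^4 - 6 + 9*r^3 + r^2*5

Expanding (1+r) * (r+6) * (-1+r) * (1+r):
= r^3 * 7 + r^4 - 6 - 7 * r + 5 * r^2
4) r^3 * 7 + r^4 - 6 - 7 * r + 5 * r^2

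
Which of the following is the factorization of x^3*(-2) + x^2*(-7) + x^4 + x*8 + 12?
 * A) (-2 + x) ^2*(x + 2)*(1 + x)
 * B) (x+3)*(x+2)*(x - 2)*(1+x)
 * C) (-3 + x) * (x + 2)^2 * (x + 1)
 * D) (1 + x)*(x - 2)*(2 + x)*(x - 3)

We need to factor x^3*(-2) + x^2*(-7) + x^4 + x*8 + 12.
The factored form is (1 + x)*(x - 2)*(2 + x)*(x - 3).
D) (1 + x)*(x - 2)*(2 + x)*(x - 3)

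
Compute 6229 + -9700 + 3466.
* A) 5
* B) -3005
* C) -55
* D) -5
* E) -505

First: 6229 + -9700 = -3471
Then: -3471 + 3466 = -5
D) -5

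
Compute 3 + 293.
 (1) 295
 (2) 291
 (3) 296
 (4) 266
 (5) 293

3 + 293 = 296
3) 296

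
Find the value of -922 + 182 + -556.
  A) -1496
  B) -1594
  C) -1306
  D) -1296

First: -922 + 182 = -740
Then: -740 + -556 = -1296
D) -1296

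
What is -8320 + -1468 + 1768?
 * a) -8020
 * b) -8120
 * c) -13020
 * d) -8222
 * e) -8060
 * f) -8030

First: -8320 + -1468 = -9788
Then: -9788 + 1768 = -8020
a) -8020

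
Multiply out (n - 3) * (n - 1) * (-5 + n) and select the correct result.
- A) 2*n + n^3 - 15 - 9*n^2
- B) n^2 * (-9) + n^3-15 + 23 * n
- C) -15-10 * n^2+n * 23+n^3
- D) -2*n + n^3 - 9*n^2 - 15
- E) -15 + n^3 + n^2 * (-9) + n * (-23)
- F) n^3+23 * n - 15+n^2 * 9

Expanding (n - 3) * (n - 1) * (-5 + n):
= n^2 * (-9) + n^3-15 + 23 * n
B) n^2 * (-9) + n^3-15 + 23 * n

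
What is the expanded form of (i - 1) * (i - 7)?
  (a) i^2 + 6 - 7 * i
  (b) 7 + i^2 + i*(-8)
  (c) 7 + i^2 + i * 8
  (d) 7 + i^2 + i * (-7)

Expanding (i - 1) * (i - 7):
= 7 + i^2 + i*(-8)
b) 7 + i^2 + i*(-8)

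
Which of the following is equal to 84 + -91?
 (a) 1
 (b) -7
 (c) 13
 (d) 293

84 + -91 = -7
b) -7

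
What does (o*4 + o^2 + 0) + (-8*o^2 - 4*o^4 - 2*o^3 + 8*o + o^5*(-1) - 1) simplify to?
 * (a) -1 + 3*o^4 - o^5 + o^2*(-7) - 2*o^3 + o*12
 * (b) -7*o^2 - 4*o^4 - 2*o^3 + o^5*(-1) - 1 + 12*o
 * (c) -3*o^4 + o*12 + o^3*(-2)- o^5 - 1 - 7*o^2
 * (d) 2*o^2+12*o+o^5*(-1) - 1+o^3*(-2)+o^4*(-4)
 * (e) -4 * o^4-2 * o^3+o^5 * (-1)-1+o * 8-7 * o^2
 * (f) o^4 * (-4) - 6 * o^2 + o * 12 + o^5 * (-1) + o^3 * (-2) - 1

Adding the polynomials and combining like terms:
(o*4 + o^2 + 0) + (-8*o^2 - 4*o^4 - 2*o^3 + 8*o + o^5*(-1) - 1)
= -7*o^2 - 4*o^4 - 2*o^3 + o^5*(-1) - 1 + 12*o
b) -7*o^2 - 4*o^4 - 2*o^3 + o^5*(-1) - 1 + 12*o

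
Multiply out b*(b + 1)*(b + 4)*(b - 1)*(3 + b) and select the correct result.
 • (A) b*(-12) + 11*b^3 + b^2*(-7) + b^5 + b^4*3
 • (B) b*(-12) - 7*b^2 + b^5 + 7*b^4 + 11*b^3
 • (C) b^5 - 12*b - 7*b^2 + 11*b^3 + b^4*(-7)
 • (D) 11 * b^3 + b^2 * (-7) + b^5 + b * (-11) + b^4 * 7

Expanding b*(b + 1)*(b + 4)*(b - 1)*(3 + b):
= b*(-12) - 7*b^2 + b^5 + 7*b^4 + 11*b^3
B) b*(-12) - 7*b^2 + b^5 + 7*b^4 + 11*b^3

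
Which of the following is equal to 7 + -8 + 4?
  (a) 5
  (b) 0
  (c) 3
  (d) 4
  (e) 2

First: 7 + -8 = -1
Then: -1 + 4 = 3
c) 3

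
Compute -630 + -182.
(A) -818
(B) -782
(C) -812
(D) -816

-630 + -182 = -812
C) -812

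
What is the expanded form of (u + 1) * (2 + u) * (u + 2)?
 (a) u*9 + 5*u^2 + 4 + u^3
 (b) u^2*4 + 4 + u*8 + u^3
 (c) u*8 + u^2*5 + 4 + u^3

Expanding (u + 1) * (2 + u) * (u + 2):
= u*8 + u^2*5 + 4 + u^3
c) u*8 + u^2*5 + 4 + u^3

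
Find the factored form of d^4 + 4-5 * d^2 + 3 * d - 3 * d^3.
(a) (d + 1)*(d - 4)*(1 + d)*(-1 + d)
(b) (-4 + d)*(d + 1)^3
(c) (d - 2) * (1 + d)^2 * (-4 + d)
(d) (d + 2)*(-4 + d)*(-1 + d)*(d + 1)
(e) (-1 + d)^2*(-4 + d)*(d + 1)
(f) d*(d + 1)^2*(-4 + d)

We need to factor d^4 + 4-5 * d^2 + 3 * d - 3 * d^3.
The factored form is (d + 1)*(d - 4)*(1 + d)*(-1 + d).
a) (d + 1)*(d - 4)*(1 + d)*(-1 + d)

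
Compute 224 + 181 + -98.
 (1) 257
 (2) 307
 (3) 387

First: 224 + 181 = 405
Then: 405 + -98 = 307
2) 307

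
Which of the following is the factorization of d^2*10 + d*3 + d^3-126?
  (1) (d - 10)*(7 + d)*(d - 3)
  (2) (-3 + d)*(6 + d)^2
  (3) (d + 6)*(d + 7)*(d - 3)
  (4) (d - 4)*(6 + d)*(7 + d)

We need to factor d^2*10 + d*3 + d^3-126.
The factored form is (d + 6)*(d + 7)*(d - 3).
3) (d + 6)*(d + 7)*(d - 3)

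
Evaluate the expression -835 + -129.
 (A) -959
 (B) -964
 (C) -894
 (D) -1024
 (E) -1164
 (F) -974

-835 + -129 = -964
B) -964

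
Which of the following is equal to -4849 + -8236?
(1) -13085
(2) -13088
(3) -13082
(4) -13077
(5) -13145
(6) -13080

-4849 + -8236 = -13085
1) -13085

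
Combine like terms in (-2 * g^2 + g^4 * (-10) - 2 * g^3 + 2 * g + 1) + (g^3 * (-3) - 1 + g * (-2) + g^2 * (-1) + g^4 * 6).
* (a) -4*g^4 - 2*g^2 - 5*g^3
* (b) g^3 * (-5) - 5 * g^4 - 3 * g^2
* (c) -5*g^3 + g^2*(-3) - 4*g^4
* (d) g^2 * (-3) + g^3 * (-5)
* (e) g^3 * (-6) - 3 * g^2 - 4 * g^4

Adding the polynomials and combining like terms:
(-2*g^2 + g^4*(-10) - 2*g^3 + 2*g + 1) + (g^3*(-3) - 1 + g*(-2) + g^2*(-1) + g^4*6)
= -5*g^3 + g^2*(-3) - 4*g^4
c) -5*g^3 + g^2*(-3) - 4*g^4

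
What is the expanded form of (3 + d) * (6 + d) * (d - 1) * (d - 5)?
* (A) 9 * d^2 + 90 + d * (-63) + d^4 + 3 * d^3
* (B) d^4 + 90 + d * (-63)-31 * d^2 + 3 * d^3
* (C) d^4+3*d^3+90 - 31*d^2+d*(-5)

Expanding (3 + d) * (6 + d) * (d - 1) * (d - 5):
= d^4 + 90 + d * (-63)-31 * d^2 + 3 * d^3
B) d^4 + 90 + d * (-63)-31 * d^2 + 3 * d^3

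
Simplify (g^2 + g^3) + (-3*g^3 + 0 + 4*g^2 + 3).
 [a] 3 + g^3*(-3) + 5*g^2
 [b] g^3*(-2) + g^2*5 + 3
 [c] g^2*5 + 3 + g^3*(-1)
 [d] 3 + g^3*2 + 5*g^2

Adding the polynomials and combining like terms:
(g^2 + g^3) + (-3*g^3 + 0 + 4*g^2 + 3)
= g^3*(-2) + g^2*5 + 3
b) g^3*(-2) + g^2*5 + 3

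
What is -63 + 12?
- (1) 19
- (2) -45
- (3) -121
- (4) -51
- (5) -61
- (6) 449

-63 + 12 = -51
4) -51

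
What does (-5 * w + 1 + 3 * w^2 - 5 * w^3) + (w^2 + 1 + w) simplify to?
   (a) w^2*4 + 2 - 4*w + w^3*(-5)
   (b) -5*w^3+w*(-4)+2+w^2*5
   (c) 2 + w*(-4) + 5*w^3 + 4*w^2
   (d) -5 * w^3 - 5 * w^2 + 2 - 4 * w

Adding the polynomials and combining like terms:
(-5*w + 1 + 3*w^2 - 5*w^3) + (w^2 + 1 + w)
= w^2*4 + 2 - 4*w + w^3*(-5)
a) w^2*4 + 2 - 4*w + w^3*(-5)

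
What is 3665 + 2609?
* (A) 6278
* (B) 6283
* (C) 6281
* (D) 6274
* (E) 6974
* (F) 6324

3665 + 2609 = 6274
D) 6274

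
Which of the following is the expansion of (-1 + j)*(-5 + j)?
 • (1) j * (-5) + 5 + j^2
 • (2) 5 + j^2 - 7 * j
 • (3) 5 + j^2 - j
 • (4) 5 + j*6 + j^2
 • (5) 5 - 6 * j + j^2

Expanding (-1 + j)*(-5 + j):
= 5 - 6 * j + j^2
5) 5 - 6 * j + j^2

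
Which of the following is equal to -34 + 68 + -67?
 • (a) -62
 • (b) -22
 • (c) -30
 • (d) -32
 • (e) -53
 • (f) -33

First: -34 + 68 = 34
Then: 34 + -67 = -33
f) -33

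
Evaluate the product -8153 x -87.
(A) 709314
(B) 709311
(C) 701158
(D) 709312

-8153 * -87 = 709311
B) 709311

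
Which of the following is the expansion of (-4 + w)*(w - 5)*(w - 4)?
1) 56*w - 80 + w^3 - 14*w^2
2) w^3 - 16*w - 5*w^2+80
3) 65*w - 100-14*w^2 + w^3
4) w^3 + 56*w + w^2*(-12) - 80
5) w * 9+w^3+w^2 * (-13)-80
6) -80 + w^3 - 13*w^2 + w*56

Expanding (-4 + w)*(w - 5)*(w - 4):
= -80 + w^3 - 13*w^2 + w*56
6) -80 + w^3 - 13*w^2 + w*56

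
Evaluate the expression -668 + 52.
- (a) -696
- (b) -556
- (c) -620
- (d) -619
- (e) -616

-668 + 52 = -616
e) -616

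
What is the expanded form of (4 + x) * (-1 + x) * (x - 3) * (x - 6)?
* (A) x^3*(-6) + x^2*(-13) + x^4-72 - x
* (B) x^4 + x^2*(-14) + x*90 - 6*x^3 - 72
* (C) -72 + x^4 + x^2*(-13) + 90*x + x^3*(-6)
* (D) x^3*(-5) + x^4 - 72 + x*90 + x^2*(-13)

Expanding (4 + x) * (-1 + x) * (x - 3) * (x - 6):
= -72 + x^4 + x^2*(-13) + 90*x + x^3*(-6)
C) -72 + x^4 + x^2*(-13) + 90*x + x^3*(-6)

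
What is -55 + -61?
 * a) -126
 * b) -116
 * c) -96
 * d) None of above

-55 + -61 = -116
b) -116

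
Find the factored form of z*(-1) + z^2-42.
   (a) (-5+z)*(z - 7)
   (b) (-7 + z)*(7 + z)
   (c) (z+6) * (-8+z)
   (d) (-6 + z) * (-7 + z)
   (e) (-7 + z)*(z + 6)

We need to factor z*(-1) + z^2-42.
The factored form is (-7 + z)*(z + 6).
e) (-7 + z)*(z + 6)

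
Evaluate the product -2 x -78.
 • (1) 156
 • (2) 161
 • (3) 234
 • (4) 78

-2 * -78 = 156
1) 156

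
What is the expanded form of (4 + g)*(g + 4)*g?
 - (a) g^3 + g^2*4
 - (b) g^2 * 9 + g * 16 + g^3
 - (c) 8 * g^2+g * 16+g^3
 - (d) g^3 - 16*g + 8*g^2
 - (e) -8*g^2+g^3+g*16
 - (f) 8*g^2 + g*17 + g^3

Expanding (4 + g)*(g + 4)*g:
= 8 * g^2+g * 16+g^3
c) 8 * g^2+g * 16+g^3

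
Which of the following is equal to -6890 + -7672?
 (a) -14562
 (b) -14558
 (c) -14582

-6890 + -7672 = -14562
a) -14562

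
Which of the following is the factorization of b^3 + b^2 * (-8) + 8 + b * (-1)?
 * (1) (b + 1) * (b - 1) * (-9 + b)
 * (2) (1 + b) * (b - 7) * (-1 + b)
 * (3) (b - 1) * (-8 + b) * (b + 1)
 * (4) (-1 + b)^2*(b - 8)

We need to factor b^3 + b^2 * (-8) + 8 + b * (-1).
The factored form is (b - 1) * (-8 + b) * (b + 1).
3) (b - 1) * (-8 + b) * (b + 1)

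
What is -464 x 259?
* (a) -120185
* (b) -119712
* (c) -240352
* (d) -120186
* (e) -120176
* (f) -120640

-464 * 259 = -120176
e) -120176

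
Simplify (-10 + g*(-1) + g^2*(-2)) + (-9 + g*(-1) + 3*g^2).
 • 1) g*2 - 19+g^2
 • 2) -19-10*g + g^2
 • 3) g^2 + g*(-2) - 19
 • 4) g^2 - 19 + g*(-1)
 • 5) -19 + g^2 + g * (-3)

Adding the polynomials and combining like terms:
(-10 + g*(-1) + g^2*(-2)) + (-9 + g*(-1) + 3*g^2)
= g^2 + g*(-2) - 19
3) g^2 + g*(-2) - 19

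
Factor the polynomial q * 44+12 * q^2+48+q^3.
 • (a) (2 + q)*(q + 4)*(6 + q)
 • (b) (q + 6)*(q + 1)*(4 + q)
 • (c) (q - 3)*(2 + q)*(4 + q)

We need to factor q * 44+12 * q^2+48+q^3.
The factored form is (2 + q)*(q + 4)*(6 + q).
a) (2 + q)*(q + 4)*(6 + q)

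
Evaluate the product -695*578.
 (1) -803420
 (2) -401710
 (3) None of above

-695 * 578 = -401710
2) -401710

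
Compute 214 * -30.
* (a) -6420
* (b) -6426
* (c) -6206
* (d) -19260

214 * -30 = -6420
a) -6420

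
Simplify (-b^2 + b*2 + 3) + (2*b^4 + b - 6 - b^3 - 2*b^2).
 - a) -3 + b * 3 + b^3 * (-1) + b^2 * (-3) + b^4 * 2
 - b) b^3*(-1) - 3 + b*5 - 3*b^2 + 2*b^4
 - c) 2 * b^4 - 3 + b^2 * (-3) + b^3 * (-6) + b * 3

Adding the polynomials and combining like terms:
(-b^2 + b*2 + 3) + (2*b^4 + b - 6 - b^3 - 2*b^2)
= -3 + b * 3 + b^3 * (-1) + b^2 * (-3) + b^4 * 2
a) -3 + b * 3 + b^3 * (-1) + b^2 * (-3) + b^4 * 2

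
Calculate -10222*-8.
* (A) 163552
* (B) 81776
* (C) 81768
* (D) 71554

-10222 * -8 = 81776
B) 81776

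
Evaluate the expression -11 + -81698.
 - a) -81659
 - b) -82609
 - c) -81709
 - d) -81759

-11 + -81698 = -81709
c) -81709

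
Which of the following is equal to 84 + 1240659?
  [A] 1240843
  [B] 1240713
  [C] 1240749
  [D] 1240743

84 + 1240659 = 1240743
D) 1240743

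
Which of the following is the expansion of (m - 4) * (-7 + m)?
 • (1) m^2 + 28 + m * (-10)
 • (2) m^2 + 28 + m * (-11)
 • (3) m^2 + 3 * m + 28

Expanding (m - 4) * (-7 + m):
= m^2 + 28 + m * (-11)
2) m^2 + 28 + m * (-11)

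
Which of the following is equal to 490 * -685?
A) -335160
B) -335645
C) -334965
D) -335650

490 * -685 = -335650
D) -335650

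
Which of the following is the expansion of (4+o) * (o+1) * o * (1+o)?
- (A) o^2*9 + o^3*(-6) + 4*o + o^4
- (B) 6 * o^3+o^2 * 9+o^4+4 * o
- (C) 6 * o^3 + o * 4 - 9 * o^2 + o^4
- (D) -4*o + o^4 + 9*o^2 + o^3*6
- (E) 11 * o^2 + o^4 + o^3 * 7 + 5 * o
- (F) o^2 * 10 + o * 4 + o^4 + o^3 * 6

Expanding (4+o) * (o+1) * o * (1+o):
= 6 * o^3+o^2 * 9+o^4+4 * o
B) 6 * o^3+o^2 * 9+o^4+4 * o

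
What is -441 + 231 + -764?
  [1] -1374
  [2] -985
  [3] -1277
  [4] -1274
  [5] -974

First: -441 + 231 = -210
Then: -210 + -764 = -974
5) -974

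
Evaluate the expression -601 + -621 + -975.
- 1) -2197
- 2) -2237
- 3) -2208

First: -601 + -621 = -1222
Then: -1222 + -975 = -2197
1) -2197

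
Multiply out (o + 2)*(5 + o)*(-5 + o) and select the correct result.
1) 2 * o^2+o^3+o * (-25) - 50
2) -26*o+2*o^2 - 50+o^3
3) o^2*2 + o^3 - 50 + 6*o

Expanding (o + 2)*(5 + o)*(-5 + o):
= 2 * o^2+o^3+o * (-25) - 50
1) 2 * o^2+o^3+o * (-25) - 50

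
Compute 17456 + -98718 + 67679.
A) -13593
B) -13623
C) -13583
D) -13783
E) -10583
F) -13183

First: 17456 + -98718 = -81262
Then: -81262 + 67679 = -13583
C) -13583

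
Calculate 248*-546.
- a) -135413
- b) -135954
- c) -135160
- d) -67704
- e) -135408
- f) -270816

248 * -546 = -135408
e) -135408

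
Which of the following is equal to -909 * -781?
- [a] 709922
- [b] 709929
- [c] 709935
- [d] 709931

-909 * -781 = 709929
b) 709929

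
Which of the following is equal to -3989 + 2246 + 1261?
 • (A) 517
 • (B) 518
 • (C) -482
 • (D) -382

First: -3989 + 2246 = -1743
Then: -1743 + 1261 = -482
C) -482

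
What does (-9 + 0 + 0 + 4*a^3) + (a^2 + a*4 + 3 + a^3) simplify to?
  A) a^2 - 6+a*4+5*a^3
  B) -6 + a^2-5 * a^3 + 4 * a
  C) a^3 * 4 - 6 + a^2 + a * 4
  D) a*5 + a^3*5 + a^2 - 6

Adding the polynomials and combining like terms:
(-9 + 0 + 0 + 4*a^3) + (a^2 + a*4 + 3 + a^3)
= a^2 - 6+a*4+5*a^3
A) a^2 - 6+a*4+5*a^3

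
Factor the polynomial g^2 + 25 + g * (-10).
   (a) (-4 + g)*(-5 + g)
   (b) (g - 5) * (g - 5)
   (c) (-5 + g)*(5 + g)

We need to factor g^2 + 25 + g * (-10).
The factored form is (g - 5) * (g - 5).
b) (g - 5) * (g - 5)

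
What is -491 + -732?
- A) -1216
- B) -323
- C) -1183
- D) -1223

-491 + -732 = -1223
D) -1223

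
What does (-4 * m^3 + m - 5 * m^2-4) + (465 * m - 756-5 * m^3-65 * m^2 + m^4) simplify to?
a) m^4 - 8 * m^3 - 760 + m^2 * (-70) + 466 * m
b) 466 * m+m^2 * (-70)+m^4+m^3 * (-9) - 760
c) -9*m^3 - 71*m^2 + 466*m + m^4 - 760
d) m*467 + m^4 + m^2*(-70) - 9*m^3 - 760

Adding the polynomials and combining like terms:
(-4*m^3 + m - 5*m^2 - 4) + (465*m - 756 - 5*m^3 - 65*m^2 + m^4)
= 466 * m+m^2 * (-70)+m^4+m^3 * (-9) - 760
b) 466 * m+m^2 * (-70)+m^4+m^3 * (-9) - 760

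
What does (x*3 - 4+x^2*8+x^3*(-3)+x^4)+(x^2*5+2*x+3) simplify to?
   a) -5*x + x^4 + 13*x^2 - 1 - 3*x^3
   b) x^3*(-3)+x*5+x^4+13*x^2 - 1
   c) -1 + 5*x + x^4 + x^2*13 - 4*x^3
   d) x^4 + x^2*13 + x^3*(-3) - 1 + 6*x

Adding the polynomials and combining like terms:
(x*3 - 4 + x^2*8 + x^3*(-3) + x^4) + (x^2*5 + 2*x + 3)
= x^3*(-3)+x*5+x^4+13*x^2 - 1
b) x^3*(-3)+x*5+x^4+13*x^2 - 1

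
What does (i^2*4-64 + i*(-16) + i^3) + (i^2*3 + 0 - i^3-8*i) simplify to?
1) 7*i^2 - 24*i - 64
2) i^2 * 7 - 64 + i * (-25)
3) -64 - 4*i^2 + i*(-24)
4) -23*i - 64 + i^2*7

Adding the polynomials and combining like terms:
(i^2*4 - 64 + i*(-16) + i^3) + (i^2*3 + 0 - i^3 - 8*i)
= 7*i^2 - 24*i - 64
1) 7*i^2 - 24*i - 64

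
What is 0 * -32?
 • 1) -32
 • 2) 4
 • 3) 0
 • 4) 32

0 * -32 = 0
3) 0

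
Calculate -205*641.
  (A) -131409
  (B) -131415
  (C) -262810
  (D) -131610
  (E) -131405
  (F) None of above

-205 * 641 = -131405
E) -131405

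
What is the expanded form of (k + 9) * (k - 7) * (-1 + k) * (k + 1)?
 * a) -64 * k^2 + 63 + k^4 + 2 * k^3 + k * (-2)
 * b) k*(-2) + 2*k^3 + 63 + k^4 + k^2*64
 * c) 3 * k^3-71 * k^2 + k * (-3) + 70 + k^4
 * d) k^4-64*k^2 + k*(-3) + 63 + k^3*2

Expanding (k + 9) * (k - 7) * (-1 + k) * (k + 1):
= -64 * k^2 + 63 + k^4 + 2 * k^3 + k * (-2)
a) -64 * k^2 + 63 + k^4 + 2 * k^3 + k * (-2)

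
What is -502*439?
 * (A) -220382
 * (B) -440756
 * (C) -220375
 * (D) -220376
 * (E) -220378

-502 * 439 = -220378
E) -220378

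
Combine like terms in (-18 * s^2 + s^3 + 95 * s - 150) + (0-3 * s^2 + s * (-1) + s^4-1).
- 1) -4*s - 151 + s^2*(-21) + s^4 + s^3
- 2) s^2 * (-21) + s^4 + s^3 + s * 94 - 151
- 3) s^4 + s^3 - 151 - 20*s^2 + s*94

Adding the polynomials and combining like terms:
(-18*s^2 + s^3 + 95*s - 150) + (0 - 3*s^2 + s*(-1) + s^4 - 1)
= s^2 * (-21) + s^4 + s^3 + s * 94 - 151
2) s^2 * (-21) + s^4 + s^3 + s * 94 - 151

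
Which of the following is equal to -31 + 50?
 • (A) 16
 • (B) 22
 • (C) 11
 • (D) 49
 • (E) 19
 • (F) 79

-31 + 50 = 19
E) 19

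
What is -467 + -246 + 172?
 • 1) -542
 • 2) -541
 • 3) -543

First: -467 + -246 = -713
Then: -713 + 172 = -541
2) -541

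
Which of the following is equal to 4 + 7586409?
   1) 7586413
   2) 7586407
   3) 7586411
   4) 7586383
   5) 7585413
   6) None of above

4 + 7586409 = 7586413
1) 7586413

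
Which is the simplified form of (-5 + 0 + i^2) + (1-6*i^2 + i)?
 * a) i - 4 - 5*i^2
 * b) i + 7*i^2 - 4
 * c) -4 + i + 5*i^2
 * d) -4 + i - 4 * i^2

Adding the polynomials and combining like terms:
(-5 + 0 + i^2) + (1 - 6*i^2 + i)
= i - 4 - 5*i^2
a) i - 4 - 5*i^2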